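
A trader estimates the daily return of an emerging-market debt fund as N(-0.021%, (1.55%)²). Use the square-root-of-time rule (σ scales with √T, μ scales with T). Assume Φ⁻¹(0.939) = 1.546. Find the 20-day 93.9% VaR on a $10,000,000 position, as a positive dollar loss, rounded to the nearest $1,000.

$1,114,000

σ_{20d} = 1.55% × √20 = 6.932%; μ_{20d} = 20 × -0.021% = -0.420%.
VaR = −(-0.420%) + 1.546 × 6.932% = 11.137%.
On $10,000,000: 0.11137 × $10,000,000 = $1,113,700.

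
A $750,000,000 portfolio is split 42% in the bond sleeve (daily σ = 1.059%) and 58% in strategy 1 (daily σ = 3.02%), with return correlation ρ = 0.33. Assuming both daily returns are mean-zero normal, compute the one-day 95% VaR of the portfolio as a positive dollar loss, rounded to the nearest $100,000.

$24,000,000

σ_p² = 0.42²·1.059² + 0.58²·3.02² + 2·0.33·0.42·0.58·1.059·3.02 = 3.7801 (%²).
σ_p = √3.7801 = 1.944%.
At 95%, z = 1.645.
VaR = 1.645 × 1.944% = 3.198%; on $750,000,000 that is $23,985,000.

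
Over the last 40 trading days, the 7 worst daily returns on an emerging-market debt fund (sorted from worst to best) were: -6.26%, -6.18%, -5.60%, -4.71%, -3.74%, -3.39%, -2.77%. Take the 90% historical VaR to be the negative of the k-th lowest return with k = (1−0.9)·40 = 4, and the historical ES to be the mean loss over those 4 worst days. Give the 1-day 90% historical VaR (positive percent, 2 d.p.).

4.71%

k = 4; the 4th lowest return is -4.71%, so VaR = 4.71%.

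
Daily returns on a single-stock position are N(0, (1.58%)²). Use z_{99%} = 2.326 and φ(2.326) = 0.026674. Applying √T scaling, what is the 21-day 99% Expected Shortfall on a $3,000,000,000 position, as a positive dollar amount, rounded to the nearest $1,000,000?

σ_{21d} = 1.58% × √21 = 7.240%.
ES multiplier = φ(z)/(1−α) = 0.026674/0.01 = 2.667.
ES = 7.240% × 2.667 = 19.309%; on $3,000,000,000: $579,270,000.

$579,000,000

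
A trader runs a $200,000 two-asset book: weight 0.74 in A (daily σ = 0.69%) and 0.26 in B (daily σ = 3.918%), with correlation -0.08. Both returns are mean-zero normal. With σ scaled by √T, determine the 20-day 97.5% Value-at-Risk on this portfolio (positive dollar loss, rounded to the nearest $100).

σ_p = √(0.74²·0.69² + 0.26²·3.918² + 2·-0.08·0.74·0.26·0.69·3.918) = 1.102%.
σ_{20d} = 1.102% × √20 = 4.928%.
z(97.5%) = 1.960.
VaR = 1.960 × 4.928% = 9.659%; on $200,000 that is $19,318.

$19,300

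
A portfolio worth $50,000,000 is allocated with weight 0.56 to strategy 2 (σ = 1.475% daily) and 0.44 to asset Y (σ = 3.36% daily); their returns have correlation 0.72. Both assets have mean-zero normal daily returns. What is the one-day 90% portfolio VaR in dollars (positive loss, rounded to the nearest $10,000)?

σ_p² = 0.56²·1.475² + 0.44²·3.36² + 2·0.72·0.56·0.44·1.475·3.36 = 4.6264 (%²).
σ_p = √4.6264 = 2.151%.
At 90%, z = 1.282.
VaR = 1.282 × 2.151% = 2.758%; on $50,000,000 that is $1,379,000.

$1,380,000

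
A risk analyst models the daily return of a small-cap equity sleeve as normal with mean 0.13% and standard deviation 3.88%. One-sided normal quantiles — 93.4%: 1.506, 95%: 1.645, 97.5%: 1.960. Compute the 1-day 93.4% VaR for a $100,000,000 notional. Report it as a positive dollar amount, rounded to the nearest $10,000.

VaR = −μ + z·σ = −(0.13%) + 1.506 × 3.88% = 5.713%.
On $100,000,000: 0.05713 × $100,000,000 = $5,713,000.

$5,710,000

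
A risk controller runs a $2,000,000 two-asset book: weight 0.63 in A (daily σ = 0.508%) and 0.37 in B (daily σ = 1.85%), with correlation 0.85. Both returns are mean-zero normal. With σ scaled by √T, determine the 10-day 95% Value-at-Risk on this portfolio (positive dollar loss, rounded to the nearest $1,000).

σ_p = √(0.63²·0.508² + 0.37²·1.85² + 2·0.85·0.63·0.37·0.508·1.85) = 0.971%.
σ_{10d} = 0.971% × √10 = 3.071%.
z(95%) = 1.645.
VaR = 1.645 × 3.071% = 5.052%; on $2,000,000 that is $101,040.

$101,000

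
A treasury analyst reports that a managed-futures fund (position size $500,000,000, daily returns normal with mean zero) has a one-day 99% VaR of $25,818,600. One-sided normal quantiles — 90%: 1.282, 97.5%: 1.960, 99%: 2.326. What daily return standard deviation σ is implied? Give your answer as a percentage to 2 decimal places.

VaR as a fraction: $25,818,600 / $500,000,000 = 5.164%.
σ = VaR / z = 5.164% / 2.326 = 2.220%.

2.22%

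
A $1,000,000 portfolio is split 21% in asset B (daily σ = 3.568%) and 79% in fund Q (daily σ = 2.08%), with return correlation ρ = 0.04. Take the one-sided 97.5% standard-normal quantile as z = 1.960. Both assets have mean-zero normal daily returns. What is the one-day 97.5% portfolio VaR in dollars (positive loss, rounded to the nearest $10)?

$35,930

σ_p² = 0.21²·3.568² + 0.79²·2.08² + 2·0.04·0.21·0.79·3.568·2.08 = 3.3600 (%²).
σ_p = √3.3600 = 1.833%.
VaR = 1.960 × 1.833% = 3.593%; on $1,000,000 that is $35,930.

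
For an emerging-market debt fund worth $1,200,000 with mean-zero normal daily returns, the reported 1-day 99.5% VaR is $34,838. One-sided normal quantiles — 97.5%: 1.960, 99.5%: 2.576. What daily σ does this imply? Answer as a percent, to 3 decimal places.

VaR as a fraction: $34,838 / $1,200,000 = 2.903%.
σ = VaR / z = 2.903% / 2.576 = 1.127%.

1.127%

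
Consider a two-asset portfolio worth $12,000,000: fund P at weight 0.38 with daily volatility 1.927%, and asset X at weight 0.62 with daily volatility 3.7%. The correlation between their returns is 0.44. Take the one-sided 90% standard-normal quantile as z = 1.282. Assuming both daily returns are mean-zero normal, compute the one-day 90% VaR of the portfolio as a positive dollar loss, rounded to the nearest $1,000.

$415,000

σ_p² = 0.38²·1.927² + 0.62²·3.7² + 2·0.44·0.38·0.62·1.927·3.7 = 7.2769 (%²).
σ_p = √7.2769 = 2.698%.
VaR = 1.282 × 2.698% = 3.459%; on $12,000,000 that is $415,080.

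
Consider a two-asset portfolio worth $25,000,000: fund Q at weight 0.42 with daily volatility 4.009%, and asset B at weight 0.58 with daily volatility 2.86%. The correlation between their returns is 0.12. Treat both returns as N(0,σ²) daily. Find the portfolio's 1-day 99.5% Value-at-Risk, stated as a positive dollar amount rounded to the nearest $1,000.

$1,611,000

σ_p² = 0.42²·4.009² + 0.58²·2.86² + 2·0.12·0.42·0.58·4.009·2.86 = 6.2571 (%²).
σ_p = √6.2571 = 2.501%.
At 99.5%, z = 2.576.
VaR = 2.576 × 2.501% = 6.443%; on $25,000,000 that is $1,610,750.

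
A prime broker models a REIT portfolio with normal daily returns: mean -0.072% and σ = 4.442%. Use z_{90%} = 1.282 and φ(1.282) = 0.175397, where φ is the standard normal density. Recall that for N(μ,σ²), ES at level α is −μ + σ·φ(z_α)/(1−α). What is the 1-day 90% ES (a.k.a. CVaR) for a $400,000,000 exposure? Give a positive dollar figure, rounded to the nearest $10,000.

$31,450,000

Tail multiplier: φ(z)/(1−α) = 0.175397 / 0.1 = 1.754.
ES = −(-0.072%) + 4.442% × 1.754 = 7.863%.
On $400,000,000: 0.07863 × $400,000,000 = $31,452,000.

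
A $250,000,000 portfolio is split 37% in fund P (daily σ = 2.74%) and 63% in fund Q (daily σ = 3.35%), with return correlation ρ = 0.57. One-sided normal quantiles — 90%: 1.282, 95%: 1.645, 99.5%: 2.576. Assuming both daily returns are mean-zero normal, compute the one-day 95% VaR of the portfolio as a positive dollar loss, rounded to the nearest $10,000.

$11,570,000

σ_p² = 0.37²·2.74² + 0.63²·3.35² + 2·0.57·0.37·0.63·2.74·3.35 = 7.9212 (%²).
σ_p = √7.9212 = 2.814%.
VaR = 1.645 × 2.814% = 4.629%; on $250,000,000 that is $11,572,500.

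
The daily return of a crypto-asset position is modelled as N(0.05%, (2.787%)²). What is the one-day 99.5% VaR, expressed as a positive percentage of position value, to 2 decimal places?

At 99.5% one-sided, z = 2.576.
VaR = −μ + z·σ = −(0.05%) + 2.576 × 2.787% = 7.129%.

7.13%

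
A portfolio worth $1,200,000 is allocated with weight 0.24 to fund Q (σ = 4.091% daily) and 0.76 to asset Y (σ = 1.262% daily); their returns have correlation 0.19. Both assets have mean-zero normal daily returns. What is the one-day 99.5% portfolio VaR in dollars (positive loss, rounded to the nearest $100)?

$46,300

σ_p² = 0.24²·4.091² + 0.76²·1.262² + 2·0.19·0.24·0.76·4.091·1.262 = 2.2418 (%²).
σ_p = √2.2418 = 1.497%.
At 99.5%, z = 2.576.
VaR = 2.576 × 1.497% = 3.856%; on $1,200,000 that is $46,272.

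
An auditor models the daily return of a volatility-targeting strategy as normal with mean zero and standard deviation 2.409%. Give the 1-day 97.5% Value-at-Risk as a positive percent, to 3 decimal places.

4.722%

At 97.5% one-sided, z = 1.960.
VaR = z·σ = 1.960 × 2.409% = 4.722%.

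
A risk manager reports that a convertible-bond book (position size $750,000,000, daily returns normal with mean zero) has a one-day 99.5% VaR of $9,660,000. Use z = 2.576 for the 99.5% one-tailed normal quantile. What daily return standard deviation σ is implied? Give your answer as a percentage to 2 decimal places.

VaR as a fraction: $9,660,000 / $750,000,000 = 1.288%.
σ = VaR / z = 1.288% / 2.576 = 0.500%.

0.50%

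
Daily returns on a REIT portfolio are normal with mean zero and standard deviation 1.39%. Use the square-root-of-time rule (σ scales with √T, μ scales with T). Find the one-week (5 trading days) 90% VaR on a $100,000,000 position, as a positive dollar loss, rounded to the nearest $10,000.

$3,980,000

At 90%, z = 1.282.
σ_{5d} = 1.39% × √5 = 3.108%.
VaR = 1.282 × 3.108% = 3.984%.
On $100,000,000: 0.03984 × $100,000,000 = $3,984,000.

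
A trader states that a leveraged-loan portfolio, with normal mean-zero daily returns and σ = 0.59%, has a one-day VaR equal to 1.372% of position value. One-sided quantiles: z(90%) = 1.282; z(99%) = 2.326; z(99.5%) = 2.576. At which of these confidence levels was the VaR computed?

Implied z = VaR/σ = 1.372 / 0.59 = 2.325.
This matches z(99%) = 2.326.

99%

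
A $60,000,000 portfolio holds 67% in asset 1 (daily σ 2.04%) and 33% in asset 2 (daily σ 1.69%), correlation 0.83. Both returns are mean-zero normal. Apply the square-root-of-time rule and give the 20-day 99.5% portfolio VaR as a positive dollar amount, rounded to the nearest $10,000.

$12,830,000

σ_p = √(0.67²·2.04² + 0.33²·1.69² + 2·0.83·0.67·0.33·2.04·1.69) = 1.856%.
σ_{20d} = 1.856% × √20 = 8.300%.
z(99.5%) = 2.576.
VaR = 2.576 × 8.300% = 21.381%; on $60,000,000 that is $12,828,600.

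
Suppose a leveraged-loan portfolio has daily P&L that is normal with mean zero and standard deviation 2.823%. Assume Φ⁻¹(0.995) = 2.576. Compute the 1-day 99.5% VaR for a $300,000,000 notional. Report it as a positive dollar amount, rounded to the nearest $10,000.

$21,820,000

VaR = z·σ = 2.576 × 2.823% = 7.272%.
On $300,000,000: 0.07272 × $300,000,000 = $21,816,000.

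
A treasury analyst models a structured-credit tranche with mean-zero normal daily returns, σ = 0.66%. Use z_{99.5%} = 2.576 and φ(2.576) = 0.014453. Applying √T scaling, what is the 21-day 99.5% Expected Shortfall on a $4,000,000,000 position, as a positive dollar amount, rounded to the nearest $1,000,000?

σ_{21d} = 0.66% × √21 = 3.024%.
ES multiplier = φ(z)/(1−α) = 0.014453/0.005 = 2.891.
ES = 3.024% × 2.891 = 8.742%; on $4,000,000,000: $349,680,000.

$350,000,000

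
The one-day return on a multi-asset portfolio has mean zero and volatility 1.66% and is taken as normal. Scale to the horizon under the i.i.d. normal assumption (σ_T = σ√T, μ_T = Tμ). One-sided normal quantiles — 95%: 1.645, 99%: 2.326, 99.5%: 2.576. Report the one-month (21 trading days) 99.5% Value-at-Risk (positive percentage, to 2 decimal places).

19.60%

σ_{21d} = 1.66% × √21 = 7.607%.
VaR = 2.576 × 7.607% = 19.596%.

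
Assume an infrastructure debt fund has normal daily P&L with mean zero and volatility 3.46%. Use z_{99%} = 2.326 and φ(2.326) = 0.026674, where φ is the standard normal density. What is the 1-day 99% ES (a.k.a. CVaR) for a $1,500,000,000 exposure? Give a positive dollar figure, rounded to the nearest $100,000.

$138,400,000

Tail multiplier: φ(z)/(1−α) = 0.026674 / 0.01 = 2.667.
ES = 3.46% × 2.667 = 9.228%.
On $1,500,000,000: 0.09228 × $1,500,000,000 = $138,420,000.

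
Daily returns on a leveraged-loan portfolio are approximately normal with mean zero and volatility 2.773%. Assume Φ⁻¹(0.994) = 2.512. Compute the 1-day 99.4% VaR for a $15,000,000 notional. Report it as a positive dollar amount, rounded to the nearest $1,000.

$1,045,000

VaR = z·σ = 2.512 × 2.773% = 6.966%.
On $15,000,000: 0.06966 × $15,000,000 = $1,044,900.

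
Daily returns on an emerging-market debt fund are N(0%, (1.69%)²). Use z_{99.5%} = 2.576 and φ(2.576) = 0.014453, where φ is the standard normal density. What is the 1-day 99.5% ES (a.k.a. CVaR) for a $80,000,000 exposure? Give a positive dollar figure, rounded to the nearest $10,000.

$3,910,000

Tail multiplier: φ(z)/(1−α) = 0.014453 / 0.005 = 2.891.
ES = 1.69% × 2.891 = 4.886%.
On $80,000,000: 0.04886 × $80,000,000 = $3,908,800.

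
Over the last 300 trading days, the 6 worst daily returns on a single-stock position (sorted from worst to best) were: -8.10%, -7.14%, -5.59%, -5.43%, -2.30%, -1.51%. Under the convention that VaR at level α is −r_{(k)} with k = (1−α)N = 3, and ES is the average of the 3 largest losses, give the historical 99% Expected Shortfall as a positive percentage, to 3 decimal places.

The 3 worst returns sum to -20.83%.
ES = −(-20.83%) / 3 = 6.9433…% ≈ 6.943%.

6.943%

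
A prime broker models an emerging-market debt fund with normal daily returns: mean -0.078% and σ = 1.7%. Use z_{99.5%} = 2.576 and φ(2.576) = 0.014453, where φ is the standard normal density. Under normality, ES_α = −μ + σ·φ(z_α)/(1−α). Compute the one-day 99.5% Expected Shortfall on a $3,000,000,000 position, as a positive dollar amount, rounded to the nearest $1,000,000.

Tail multiplier: φ(z)/(1−α) = 0.014453 / 0.005 = 2.891.
ES = −(-0.078%) + 1.7% × 2.891 = 4.993%.
On $3,000,000,000: 0.04993 × $3,000,000,000 = $149,790,000.

$150,000,000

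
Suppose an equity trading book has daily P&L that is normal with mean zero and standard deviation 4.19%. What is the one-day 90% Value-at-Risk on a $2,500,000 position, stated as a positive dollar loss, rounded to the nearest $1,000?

$134,000

At 90% one-sided, z = 1.282.
VaR = z·σ = 1.282 × 4.19% = 5.372%.
On $2,500,000: 0.05372 × $2,500,000 = $134,300.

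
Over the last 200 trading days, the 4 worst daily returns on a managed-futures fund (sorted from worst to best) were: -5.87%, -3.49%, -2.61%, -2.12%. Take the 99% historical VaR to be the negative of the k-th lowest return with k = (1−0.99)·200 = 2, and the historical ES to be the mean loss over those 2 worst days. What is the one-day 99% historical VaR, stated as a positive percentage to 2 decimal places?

k = 2; the 2nd lowest return is -3.49%, so VaR = 3.49%.

3.49%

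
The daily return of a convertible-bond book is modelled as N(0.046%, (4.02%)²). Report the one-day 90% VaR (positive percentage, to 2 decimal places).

5.11%

At 90% one-sided, z = 1.282.
VaR = −μ + z·σ = −(0.046%) + 1.282 × 4.02% = 5.108%.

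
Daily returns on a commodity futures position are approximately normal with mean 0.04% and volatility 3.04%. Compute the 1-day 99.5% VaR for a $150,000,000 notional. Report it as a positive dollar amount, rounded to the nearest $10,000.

At 99.5% one-sided, z = 2.576.
VaR = −μ + z·σ = −(0.04%) + 2.576 × 3.04% = 7.791%.
On $150,000,000: 0.07791 × $150,000,000 = $11,686,500.

$11,690,000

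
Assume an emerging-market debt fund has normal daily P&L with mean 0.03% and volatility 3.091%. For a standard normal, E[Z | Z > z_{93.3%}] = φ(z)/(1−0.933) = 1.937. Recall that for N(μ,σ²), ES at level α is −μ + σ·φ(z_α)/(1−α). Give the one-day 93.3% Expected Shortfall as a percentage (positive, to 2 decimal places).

ES = −(0.03%) + 3.091% × 1.937 = 5.957%.

5.96%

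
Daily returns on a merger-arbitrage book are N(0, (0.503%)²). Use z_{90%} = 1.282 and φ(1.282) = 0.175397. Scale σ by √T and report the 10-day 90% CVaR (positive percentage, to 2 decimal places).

σ_{10d} = 0.503% × √10 = 1.591%.
ES multiplier = φ(z)/(1−α) = 0.175397/0.1 = 1.754.
ES = 1.591% × 1.754 = 2.791%.

2.79%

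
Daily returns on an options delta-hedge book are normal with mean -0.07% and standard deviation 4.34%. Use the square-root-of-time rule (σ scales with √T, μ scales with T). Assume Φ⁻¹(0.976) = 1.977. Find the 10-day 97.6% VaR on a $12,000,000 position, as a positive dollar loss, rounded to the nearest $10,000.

$3,340,000

σ_{10d} = 4.34% × √10 = 13.724%; μ_{10d} = 10 × -0.07% = -0.700%.
VaR = −(-0.700%) + 1.977 × 13.724% = 27.832%.
On $12,000,000: 0.27832 × $12,000,000 = $3,339,840.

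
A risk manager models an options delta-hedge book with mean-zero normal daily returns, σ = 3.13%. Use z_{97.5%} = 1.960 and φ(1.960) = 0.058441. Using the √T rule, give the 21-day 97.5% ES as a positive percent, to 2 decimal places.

33.53%

σ_{21d} = 3.13% × √21 = 14.343%.
ES multiplier = φ(z)/(1−α) = 0.058441/0.025 = 2.338.
ES = 14.343% × 2.338 = 33.534%.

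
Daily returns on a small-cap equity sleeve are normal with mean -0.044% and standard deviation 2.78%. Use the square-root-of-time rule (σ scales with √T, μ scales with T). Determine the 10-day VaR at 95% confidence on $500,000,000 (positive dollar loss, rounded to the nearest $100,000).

At 95%, z = 1.645.
σ_{10d} = 2.78% × √10 = 8.791%; μ_{10d} = 10 × -0.044% = -0.440%.
VaR = −(-0.440%) + 1.645 × 8.791% = 14.901%.
On $500,000,000: 0.14901 × $500,000,000 = $74,505,000.

$74,500,000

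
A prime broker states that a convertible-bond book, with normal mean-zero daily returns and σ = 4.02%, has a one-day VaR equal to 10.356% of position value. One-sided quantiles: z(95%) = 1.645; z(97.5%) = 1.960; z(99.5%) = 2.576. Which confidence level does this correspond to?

99.5%

Implied z = VaR/σ = 10.356 / 4.02 = 2.576.
This matches z(99.5%) = 2.576.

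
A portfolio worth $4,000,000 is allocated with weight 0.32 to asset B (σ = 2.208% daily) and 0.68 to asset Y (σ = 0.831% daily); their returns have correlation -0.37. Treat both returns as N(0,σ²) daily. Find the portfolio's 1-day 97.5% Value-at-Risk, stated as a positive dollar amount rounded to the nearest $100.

σ_p² = 0.32²·2.208² + 0.68²·0.831² + 2·-0.37·0.32·0.68·2.208·0.831 = 0.5231 (%²).
σ_p = √0.5231 = 0.723%.
At 97.5%, z = 1.960.
VaR = 1.960 × 0.723% = 1.417%; on $4,000,000 that is $56,680.

$56,700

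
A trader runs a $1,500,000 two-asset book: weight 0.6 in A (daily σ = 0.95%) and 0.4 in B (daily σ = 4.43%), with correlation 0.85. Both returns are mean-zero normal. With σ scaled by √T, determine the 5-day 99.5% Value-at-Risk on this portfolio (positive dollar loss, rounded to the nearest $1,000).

$197,000

σ_p = √(0.6²·0.95² + 0.4²·4.43² + 2·0.85·0.6·0.4·0.95·4.43) = 2.276%.
σ_{5d} = 2.276% × √5 = 5.089%.
z(99.5%) = 2.576.
VaR = 2.576 × 5.089% = 13.109%; on $1,500,000 that is $196,635.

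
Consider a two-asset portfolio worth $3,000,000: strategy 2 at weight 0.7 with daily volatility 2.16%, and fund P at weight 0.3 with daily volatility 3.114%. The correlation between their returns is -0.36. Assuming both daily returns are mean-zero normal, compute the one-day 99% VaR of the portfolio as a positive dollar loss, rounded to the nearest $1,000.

σ_p² = 0.7²·2.16² + 0.3²·3.114² + 2·-0.36·0.7·0.3·2.16·3.114 = 2.1419 (%²).
σ_p = √2.1419 = 1.464%.
At 99%, z = 2.326.
VaR = 2.326 × 1.464% = 3.405%; on $3,000,000 that is $102,150.

$102,000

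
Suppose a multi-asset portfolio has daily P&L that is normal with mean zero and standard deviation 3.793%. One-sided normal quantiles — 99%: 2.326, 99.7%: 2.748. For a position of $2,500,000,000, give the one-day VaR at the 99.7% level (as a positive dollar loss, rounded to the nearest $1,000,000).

$261,000,000

VaR = z·σ = 2.748 × 3.793% = 10.423%.
On $2,500,000,000: 0.10423 × $2,500,000,000 = $260,575,000.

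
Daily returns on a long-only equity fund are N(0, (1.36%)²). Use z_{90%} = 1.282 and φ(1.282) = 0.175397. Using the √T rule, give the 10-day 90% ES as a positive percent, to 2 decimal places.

7.54%

σ_{10d} = 1.36% × √10 = 4.301%.
ES multiplier = φ(z)/(1−α) = 0.175397/0.1 = 1.754.
ES = 4.301% × 1.754 = 7.544%.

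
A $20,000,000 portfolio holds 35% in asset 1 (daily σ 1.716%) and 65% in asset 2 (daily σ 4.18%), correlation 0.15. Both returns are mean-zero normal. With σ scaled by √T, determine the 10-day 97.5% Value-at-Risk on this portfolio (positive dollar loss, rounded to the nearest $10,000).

σ_p = √(0.35²·1.716² + 0.65²·4.18² + 2·0.15·0.35·0.65·1.716·4.18) = 2.869%.
σ_{10d} = 2.869% × √10 = 9.073%.
z(97.5%) = 1.960.
VaR = 1.960 × 9.073% = 17.783%; on $20,000,000 that is $3,556,600.

$3,560,000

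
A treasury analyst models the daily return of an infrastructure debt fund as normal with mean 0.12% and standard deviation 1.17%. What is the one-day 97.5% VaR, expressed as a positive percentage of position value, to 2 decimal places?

2.17%

At 97.5% one-sided, z = 1.960.
VaR = −μ + z·σ = −(0.12%) + 1.960 × 1.17% = 2.173%.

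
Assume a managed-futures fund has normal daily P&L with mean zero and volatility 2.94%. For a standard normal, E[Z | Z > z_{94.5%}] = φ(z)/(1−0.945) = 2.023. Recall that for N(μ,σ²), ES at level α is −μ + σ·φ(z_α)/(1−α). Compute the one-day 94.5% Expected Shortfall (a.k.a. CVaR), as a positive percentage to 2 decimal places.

ES = 2.94% × 2.023 = 5.948%.

5.95%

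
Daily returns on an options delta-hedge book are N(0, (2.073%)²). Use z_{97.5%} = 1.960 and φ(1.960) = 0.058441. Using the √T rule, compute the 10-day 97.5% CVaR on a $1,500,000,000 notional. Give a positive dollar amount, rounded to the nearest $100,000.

σ_{10d} = 2.073% × √10 = 6.555%.
ES multiplier = φ(z)/(1−α) = 0.058441/0.025 = 2.338.
ES = 6.555% × 2.338 = 15.326%; on $1,500,000,000: $229,890,000.

$229,900,000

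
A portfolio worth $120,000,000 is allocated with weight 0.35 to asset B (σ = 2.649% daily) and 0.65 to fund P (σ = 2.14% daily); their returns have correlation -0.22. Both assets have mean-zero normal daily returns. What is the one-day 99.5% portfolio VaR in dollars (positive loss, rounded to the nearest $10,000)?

$4,610,000

σ_p² = 0.35²·2.649² + 0.65²·2.14² + 2·-0.22·0.35·0.65·2.649·2.14 = 2.2270 (%²).
σ_p = √2.2270 = 1.492%.
At 99.5%, z = 2.576.
VaR = 2.576 × 1.492% = 3.843%; on $120,000,000 that is $4,611,600.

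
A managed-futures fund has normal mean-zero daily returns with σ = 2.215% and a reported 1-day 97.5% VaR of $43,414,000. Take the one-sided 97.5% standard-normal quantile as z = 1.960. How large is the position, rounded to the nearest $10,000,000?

$1,000,000,000

VaR as a fraction of value: z·σ = 1.960 × 2.215% = 4.3414%.
Position = $43,414,000 / 0.043414 = $1,000,000,000.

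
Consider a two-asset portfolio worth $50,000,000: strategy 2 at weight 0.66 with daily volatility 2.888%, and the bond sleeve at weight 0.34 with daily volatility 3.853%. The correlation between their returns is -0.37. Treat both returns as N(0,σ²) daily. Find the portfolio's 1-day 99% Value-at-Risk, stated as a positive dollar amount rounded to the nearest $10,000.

$2,180,000

σ_p² = 0.66²·2.888² + 0.34²·3.853² + 2·-0.37·0.66·0.34·2.888·3.853 = 3.5015 (%²).
σ_p = √3.5015 = 1.871%.
At 99%, z = 2.326.
VaR = 2.326 × 1.871% = 4.352%; on $50,000,000 that is $2,176,000.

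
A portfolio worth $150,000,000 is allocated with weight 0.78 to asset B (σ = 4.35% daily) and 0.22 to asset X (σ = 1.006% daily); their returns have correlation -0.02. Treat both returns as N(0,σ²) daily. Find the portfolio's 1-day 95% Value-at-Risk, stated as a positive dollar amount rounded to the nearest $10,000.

$8,380,000

σ_p² = 0.78²·4.35² + 0.22²·1.006² + 2·-0.02·0.78·0.22·4.35·1.006 = 11.5314 (%²).
σ_p = √11.5314 = 3.396%.
At 95%, z = 1.645.
VaR = 1.645 × 3.396% = 5.586%; on $150,000,000 that is $8,379,000.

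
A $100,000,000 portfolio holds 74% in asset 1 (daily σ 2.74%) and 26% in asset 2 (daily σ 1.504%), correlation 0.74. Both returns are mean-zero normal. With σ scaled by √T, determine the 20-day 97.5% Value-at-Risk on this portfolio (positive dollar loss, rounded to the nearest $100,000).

$20,400,000

σ_p = √(0.74²·2.74² + 0.26²·1.504² + 2·0.74·0.74·0.26·2.74·1.504) = 2.332%.
σ_{20d} = 2.332% × √20 = 10.429%.
z(97.5%) = 1.960.
VaR = 1.960 × 10.429% = 20.441%; on $100,000,000 that is $20,441,000.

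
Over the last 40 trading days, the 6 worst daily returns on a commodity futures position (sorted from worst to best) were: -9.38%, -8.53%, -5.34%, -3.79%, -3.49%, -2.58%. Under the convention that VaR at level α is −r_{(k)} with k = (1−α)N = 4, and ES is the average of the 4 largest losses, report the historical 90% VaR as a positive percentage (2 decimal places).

3.79%

k = 4; the 4th lowest return is -3.79%, so VaR = 3.79%.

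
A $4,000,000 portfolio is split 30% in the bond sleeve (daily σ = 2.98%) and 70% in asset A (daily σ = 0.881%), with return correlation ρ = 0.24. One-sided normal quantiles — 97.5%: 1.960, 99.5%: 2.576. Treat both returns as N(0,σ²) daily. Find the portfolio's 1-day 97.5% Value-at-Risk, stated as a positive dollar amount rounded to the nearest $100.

σ_p² = 0.3²·2.98² + 0.7²·0.881² + 2·0.24·0.3·0.7·2.98·0.881 = 1.4442 (%²).
σ_p = √1.4442 = 1.202%.
VaR = 1.960 × 1.202% = 2.356%; on $4,000,000 that is $94,240.

$94,200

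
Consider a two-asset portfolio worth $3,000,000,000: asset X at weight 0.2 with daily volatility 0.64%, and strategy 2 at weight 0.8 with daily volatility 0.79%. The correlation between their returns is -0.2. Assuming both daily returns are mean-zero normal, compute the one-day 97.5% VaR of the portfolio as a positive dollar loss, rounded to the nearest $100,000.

$36,400,000

σ_p² = 0.2²·0.64² + 0.8²·0.79² + 2·-0.2·0.2·0.8·0.64·0.79 = 0.3834 (%²).
σ_p = √0.3834 = 0.619%.
At 97.5%, z = 1.960.
VaR = 1.960 × 0.619% = 1.213%; on $3,000,000,000 that is $36,390,000.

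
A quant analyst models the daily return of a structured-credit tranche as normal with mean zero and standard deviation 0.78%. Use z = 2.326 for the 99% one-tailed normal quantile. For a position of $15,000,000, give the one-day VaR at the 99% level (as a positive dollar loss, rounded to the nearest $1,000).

VaR = z·σ = 2.326 × 0.78% = 1.814%.
On $15,000,000: 0.01814 × $15,000,000 = $272,100.

$272,000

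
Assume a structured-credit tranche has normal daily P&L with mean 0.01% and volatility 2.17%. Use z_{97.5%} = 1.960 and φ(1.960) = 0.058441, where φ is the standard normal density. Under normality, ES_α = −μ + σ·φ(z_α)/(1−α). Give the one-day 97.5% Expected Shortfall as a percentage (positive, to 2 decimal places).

Tail multiplier: φ(z)/(1−α) = 0.058441 / 0.025 = 2.338.
ES = −(0.01%) + 2.17% × 2.338 = 5.063%.

5.06%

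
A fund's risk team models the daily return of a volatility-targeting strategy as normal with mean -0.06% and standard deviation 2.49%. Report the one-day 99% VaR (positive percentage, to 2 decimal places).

5.85%

At 99% one-sided, z = 2.326.
VaR = −μ + z·σ = −(-0.06%) + 2.326 × 2.49% = 5.852%.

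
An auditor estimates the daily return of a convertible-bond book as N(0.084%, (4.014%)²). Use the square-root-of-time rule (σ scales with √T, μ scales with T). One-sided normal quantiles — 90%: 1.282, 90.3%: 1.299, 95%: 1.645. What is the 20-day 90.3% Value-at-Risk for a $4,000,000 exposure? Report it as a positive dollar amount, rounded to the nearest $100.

σ_{20d} = 4.014% × √20 = 17.951%; μ_{20d} = 20 × 0.084% = 1.680%.
VaR = −(1.680%) + 1.299 × 17.951% = 21.638%.
On $4,000,000: 0.21638 × $4,000,000 = $865,520.

$865,500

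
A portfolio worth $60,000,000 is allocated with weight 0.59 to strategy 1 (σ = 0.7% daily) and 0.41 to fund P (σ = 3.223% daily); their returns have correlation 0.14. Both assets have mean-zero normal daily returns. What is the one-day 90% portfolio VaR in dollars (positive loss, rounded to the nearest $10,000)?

$1,110,000

σ_p² = 0.59²·0.7² + 0.41²·3.223² + 2·0.14·0.59·0.41·0.7·3.223 = 2.0696 (%²).
σ_p = √2.0696 = 1.439%.
At 90%, z = 1.282.
VaR = 1.282 × 1.439% = 1.845%; on $60,000,000 that is $1,107,000.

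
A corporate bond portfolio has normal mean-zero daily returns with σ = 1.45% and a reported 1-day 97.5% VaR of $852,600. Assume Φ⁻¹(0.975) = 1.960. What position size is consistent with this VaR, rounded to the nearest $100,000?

$30,000,000

VaR as a fraction of value: z·σ = 1.960 × 1.45% = 2.842%.
Position = $852,600 / 0.02842 = $30,000,000.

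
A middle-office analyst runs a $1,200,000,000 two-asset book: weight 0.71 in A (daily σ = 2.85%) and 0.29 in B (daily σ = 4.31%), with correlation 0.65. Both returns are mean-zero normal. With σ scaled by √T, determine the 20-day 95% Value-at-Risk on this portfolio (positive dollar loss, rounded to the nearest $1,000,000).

σ_p = √(0.71²·2.85² + 0.29²·4.31² + 2·0.65·0.71·0.29·2.85·4.31) = 2.991%.
σ_{20d} = 2.991% × √20 = 13.376%.
z(95%) = 1.645.
VaR = 1.645 × 13.376% = 22.004%; on $1,200,000,000 that is $264,048,000.

$264,000,000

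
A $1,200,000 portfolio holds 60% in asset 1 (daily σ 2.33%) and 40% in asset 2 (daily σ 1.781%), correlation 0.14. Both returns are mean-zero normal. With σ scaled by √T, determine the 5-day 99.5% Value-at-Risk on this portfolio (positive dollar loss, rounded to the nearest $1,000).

σ_p = √(0.6²·2.33² + 0.4²·1.781² + 2·0.14·0.6·0.4·2.33·1.781) = 1.656%.
σ_{5d} = 1.656% × √5 = 3.703%.
z(99.5%) = 2.576.
VaR = 2.576 × 3.703% = 9.539%; on $1,200,000 that is $114,468.

$114,000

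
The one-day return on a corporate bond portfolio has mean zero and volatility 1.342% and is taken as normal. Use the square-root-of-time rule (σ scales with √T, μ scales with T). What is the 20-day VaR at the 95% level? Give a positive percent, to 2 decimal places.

At 95%, z = 1.645.
σ_{20d} = 1.342% × √20 = 6.002%.
VaR = 1.645 × 6.002% = 9.873%.

9.87%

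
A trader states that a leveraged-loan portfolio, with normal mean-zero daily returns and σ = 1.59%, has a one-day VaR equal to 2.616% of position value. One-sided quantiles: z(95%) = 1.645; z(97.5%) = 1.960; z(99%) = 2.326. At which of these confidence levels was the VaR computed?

Implied z = VaR/σ = 2.616 / 1.59 = 1.645.
This matches z(95%) = 1.645.

95%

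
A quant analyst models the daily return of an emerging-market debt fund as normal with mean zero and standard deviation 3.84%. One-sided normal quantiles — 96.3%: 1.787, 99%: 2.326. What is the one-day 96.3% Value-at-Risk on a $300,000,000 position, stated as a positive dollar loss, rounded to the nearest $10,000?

VaR = z·σ = 1.787 × 3.84% = 6.862%.
On $300,000,000: 0.06862 × $300,000,000 = $20,586,000.

$20,590,000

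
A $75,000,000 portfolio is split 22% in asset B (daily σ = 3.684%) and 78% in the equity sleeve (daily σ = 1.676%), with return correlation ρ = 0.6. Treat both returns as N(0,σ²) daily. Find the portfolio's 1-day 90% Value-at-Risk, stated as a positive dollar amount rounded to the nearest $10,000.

$1,830,000

σ_p² = 0.22²·3.684² + 0.78²·1.676² + 2·0.6·0.22·0.78·3.684·1.676 = 3.6373 (%²).
σ_p = √3.6373 = 1.907%.
At 90%, z = 1.282.
VaR = 1.282 × 1.907% = 2.445%; on $75,000,000 that is $1,833,750.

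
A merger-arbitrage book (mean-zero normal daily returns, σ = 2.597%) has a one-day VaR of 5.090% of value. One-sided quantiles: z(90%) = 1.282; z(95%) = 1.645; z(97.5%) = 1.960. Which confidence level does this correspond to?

97.5%

Implied z = VaR/σ = 5.090 / 2.597 = 1.960.
This matches z(97.5%) = 1.960.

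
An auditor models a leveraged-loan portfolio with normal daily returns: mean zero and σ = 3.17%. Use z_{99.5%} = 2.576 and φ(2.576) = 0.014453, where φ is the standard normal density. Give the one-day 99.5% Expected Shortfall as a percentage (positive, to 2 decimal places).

9.16%

Tail multiplier: φ(z)/(1−α) = 0.014453 / 0.005 = 2.891.
ES = 3.17% × 2.891 = 9.164%.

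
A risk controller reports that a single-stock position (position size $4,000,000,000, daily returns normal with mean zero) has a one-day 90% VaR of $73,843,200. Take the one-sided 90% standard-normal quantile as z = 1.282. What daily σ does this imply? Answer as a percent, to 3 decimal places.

VaR as a fraction: $73,843,200 / $4,000,000,000 = 1.846%.
σ = VaR / z = 1.846% / 1.282 = 1.440%.

1.440%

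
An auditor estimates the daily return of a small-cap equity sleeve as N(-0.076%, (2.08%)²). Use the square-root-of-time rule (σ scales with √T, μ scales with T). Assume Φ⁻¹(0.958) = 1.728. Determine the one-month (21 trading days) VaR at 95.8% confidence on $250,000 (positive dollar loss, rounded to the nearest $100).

σ_{21d} = 2.08% × √21 = 9.532%; μ_{21d} = 21 × -0.076% = -1.596%.
VaR = −(-1.596%) + 1.728 × 9.532% = 18.067%.
On $250,000: 0.18067 × $250,000 = $45,168.

$45,200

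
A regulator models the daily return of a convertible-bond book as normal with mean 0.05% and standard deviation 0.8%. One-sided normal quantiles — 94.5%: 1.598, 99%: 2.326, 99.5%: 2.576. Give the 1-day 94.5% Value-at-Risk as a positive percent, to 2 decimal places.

VaR = −μ + z·σ = −(0.05%) + 1.598 × 0.8% = 1.228%.

1.23%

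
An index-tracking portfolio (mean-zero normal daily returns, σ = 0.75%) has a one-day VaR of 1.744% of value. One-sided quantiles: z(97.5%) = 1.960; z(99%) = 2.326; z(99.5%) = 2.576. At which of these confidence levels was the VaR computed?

Implied z = VaR/σ = 1.744 / 0.75 = 2.325.
This matches z(99%) = 2.326.

99%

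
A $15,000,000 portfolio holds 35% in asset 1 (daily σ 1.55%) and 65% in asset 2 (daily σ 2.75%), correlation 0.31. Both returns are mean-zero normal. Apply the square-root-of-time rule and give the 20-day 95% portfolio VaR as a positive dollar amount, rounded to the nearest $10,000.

$2,230,000

σ_p = √(0.35²·1.55² + 0.65²·2.75² + 2·0.31·0.35·0.65·1.55·2.75) = 2.023%.
σ_{20d} = 2.023% × √20 = 9.047%.
z(95%) = 1.645.
VaR = 1.645 × 9.047% = 14.882%; on $15,000,000 that is $2,232,300.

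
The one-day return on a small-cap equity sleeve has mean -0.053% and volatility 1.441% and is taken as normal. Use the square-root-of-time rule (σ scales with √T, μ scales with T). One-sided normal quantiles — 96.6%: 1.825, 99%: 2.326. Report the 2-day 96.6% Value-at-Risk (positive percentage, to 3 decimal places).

σ_{2d} = 1.441% × √2 = 2.038%; μ_{2d} = 2 × -0.053% = -0.106%.
VaR = −(-0.106%) + 1.825 × 2.038% = 3.825%.

3.825%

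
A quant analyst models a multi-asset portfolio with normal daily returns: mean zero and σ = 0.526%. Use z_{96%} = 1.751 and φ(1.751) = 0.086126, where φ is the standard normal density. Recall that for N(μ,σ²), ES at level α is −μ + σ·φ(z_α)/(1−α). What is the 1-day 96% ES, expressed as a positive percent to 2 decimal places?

1.13%

Tail multiplier: φ(z)/(1−α) = 0.086126 / 0.04 = 2.153.
ES = 0.526% × 2.153 = 1.132%.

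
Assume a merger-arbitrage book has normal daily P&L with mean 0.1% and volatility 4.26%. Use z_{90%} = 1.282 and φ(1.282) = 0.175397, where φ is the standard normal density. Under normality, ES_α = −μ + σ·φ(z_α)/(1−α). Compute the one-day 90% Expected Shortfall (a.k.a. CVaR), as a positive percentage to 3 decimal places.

Tail multiplier: φ(z)/(1−α) = 0.175397 / 0.1 = 1.754.
ES = −(0.1%) + 4.26% × 1.754 = 7.372%.

7.372%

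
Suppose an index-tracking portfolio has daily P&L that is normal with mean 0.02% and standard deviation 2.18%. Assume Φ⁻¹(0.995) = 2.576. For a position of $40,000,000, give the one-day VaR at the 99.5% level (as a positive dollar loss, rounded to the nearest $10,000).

$2,240,000

VaR = −μ + z·σ = −(0.02%) + 2.576 × 2.18% = 5.596%.
On $40,000,000: 0.05596 × $40,000,000 = $2,238,400.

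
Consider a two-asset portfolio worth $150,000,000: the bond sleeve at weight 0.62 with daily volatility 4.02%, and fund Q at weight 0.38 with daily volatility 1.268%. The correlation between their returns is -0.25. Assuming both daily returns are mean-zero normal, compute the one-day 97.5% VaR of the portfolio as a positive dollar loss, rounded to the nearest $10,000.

σ_p² = 0.62²·4.02² + 0.38²·1.268² + 2·-0.25·0.62·0.38·4.02·1.268 = 5.8438 (%²).
σ_p = √5.8438 = 2.417%.
At 97.5%, z = 1.960.
VaR = 1.960 × 2.417% = 4.737%; on $150,000,000 that is $7,105,500.

$7,110,000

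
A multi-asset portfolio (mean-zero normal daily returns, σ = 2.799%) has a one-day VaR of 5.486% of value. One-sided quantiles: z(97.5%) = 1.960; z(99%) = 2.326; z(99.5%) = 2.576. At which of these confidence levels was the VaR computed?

97.5%

Implied z = VaR/σ = 5.486 / 2.799 = 1.960.
This matches z(97.5%) = 1.960.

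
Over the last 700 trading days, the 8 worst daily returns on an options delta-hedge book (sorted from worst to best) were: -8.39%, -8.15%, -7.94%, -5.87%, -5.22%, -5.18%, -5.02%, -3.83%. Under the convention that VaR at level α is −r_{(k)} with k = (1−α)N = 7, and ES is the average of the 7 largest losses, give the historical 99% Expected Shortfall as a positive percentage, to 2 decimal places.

6.54%

The 7 worst returns sum to -45.77%.
ES = −(-45.77%) / 7 = 6.5385…% ≈ 6.54%.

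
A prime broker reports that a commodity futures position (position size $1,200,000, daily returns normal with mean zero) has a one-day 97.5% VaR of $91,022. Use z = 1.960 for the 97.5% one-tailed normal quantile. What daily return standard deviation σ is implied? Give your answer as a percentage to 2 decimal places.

VaR as a fraction: $91,022 / $1,200,000 = 7.585%.
σ = VaR / z = 7.585% / 1.960 = 3.870%.

3.87%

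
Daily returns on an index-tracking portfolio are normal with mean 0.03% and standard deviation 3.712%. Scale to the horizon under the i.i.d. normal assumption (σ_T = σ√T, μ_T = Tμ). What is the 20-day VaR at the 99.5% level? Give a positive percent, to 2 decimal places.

42.16%

At 99.5%, z = 2.576.
σ_{20d} = 3.712% × √20 = 16.601%; μ_{20d} = 20 × 0.03% = 0.600%.
VaR = −(0.600%) + 2.576 × 16.601% = 42.164%.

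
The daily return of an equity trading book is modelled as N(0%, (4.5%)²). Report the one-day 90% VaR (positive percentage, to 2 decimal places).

5.77%

At 90% one-sided, z = 1.282.
VaR = z·σ = 1.282 × 4.5% = 5.769%.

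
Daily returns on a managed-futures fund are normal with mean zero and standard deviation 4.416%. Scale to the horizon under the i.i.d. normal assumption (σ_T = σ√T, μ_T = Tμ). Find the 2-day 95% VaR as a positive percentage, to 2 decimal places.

10.27%

At 95%, z = 1.645.
σ_{2d} = 4.416% × √2 = 6.245%.
VaR = 1.645 × 6.245% = 10.273%.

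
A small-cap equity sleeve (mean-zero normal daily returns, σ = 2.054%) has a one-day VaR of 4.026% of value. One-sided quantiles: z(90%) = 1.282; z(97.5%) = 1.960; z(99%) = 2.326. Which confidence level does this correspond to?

Implied z = VaR/σ = 4.026 / 2.054 = 1.960.
This matches z(97.5%) = 1.960.

97.5%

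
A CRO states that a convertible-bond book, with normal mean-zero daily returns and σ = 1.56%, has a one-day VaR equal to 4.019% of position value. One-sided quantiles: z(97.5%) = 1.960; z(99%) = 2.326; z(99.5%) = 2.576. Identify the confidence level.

Implied z = VaR/σ = 4.019 / 1.56 = 2.576.
This matches z(99.5%) = 2.576.

99.5%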